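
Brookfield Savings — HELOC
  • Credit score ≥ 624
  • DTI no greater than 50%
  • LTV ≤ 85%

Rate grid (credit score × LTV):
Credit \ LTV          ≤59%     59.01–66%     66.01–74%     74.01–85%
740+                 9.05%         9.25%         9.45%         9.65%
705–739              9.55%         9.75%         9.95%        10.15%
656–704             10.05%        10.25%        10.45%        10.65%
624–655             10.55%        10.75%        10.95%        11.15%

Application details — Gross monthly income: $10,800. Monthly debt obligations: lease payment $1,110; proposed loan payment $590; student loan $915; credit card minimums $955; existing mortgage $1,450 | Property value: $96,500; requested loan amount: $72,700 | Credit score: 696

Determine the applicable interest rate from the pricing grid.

Credit score 696 ≥ 624; Total monthly debts = (1,110 + 590 + 915 + 955 + 1,450) = 5,020. DTI: 5,020 ÷ 10,800 = 46.5%, within the 50% cap
LTV: 72,700 ÷ 96,500 = 75.3%, within 85% cap
Score 696 is in the 656–704 band; LTV 75.3% is in the 74.01–85% band → 10.65%.

10.65%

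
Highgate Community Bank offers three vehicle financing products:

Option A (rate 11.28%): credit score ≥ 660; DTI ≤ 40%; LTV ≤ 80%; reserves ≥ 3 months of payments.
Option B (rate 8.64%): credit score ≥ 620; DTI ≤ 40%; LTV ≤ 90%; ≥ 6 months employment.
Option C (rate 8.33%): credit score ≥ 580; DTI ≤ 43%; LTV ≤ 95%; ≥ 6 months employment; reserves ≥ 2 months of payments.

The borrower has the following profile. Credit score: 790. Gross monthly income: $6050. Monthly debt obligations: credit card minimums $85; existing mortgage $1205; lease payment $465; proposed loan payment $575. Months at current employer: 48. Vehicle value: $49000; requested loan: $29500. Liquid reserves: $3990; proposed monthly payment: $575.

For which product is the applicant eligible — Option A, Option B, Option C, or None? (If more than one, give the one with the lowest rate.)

Option C

Total debts = (85 + 1,205 + 465 + 575) = 2,330; DTI = 2,330/6,050 = 38.5%.
LTV = 29,500/49,000 = 60.2%.
Reserves = 3,990/575 = 6.9 months.
Option A: score 790 ≥ 660; DTI 38.5% ≤ 40%; LTV 60.2% ≤ 80%; reserves 6.9 ≥ 3 mo → qualifies.
Option B: score 790 ≥ 620; DTI 38.5% ≤ 40%; LTV 60.2% ≤ 90%; employment 48 ≥ 6 mo → qualifies.
Option C: score 790 ≥ 580; DTI 38.5% ≤ 43%; LTV 60.2% ≤ 95%; employment 48 ≥ 6 mo; reserves 6.9 ≥ 2 mo → qualifies.
Qualifying: Option A, Option B, Option C. Lowest rate is 8.33% → Option C.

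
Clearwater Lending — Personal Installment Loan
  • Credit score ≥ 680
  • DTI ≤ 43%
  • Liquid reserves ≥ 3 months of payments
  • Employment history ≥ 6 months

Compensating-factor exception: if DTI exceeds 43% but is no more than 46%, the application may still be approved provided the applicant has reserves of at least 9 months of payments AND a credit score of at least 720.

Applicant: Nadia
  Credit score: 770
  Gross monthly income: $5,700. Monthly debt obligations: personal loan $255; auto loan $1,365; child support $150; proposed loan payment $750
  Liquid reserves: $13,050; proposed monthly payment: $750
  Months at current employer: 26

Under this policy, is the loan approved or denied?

Approved

Credit score 770 ≥ 680 (meets base)
Total debts = (255 + 1,365 + 150 + 750) = 2,520. DTI = 2,520/5,700 = 44.2% > 43% — standard DTI limit exceeded.
Liquid reserves cover 13,050/750 = 17.4 months — ≥ 3 required
Employment 26 ≥ 6 months
44.2% falls in the override range (43%–46%), so the compensating-factor test applies.
Override check — reserves: 17.4 mo (ok); score: 770 (ok).
Both compensating conditions met → exception applies.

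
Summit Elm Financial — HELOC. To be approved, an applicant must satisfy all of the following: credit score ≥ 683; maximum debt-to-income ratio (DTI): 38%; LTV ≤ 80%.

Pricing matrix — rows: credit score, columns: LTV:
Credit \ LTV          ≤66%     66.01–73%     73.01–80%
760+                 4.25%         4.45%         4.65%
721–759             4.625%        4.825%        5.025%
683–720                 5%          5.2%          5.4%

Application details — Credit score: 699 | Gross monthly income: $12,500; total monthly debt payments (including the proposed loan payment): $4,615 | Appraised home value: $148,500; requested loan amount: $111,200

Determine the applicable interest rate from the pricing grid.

5.4%

Credit score 699 ≥ 683; DTI = 4,615/12,500 = 36.9% ≤ 38%
LTV = 111,200/148,500 = 74.9% ≤ 80%
Row: 699 falls in 683–720. Column: 74.9% falls in 73.01–80%. Rate = 5.4%.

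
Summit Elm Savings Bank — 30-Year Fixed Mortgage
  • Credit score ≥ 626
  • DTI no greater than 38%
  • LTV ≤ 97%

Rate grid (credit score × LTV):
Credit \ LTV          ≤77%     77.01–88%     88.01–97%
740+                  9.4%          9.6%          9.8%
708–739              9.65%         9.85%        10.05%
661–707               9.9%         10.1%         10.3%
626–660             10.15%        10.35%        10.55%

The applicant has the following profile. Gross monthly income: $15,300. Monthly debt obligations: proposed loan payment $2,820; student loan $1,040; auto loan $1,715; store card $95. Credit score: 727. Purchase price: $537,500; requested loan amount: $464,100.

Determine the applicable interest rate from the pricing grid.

9.85%

Credit score 727 ≥ 626; Total monthly debts = (2,820 + 1,040 + 1,715 + 95) = 5,670. DTI: 5,670 ÷ 15,300 = 37.1%, within the 38% cap
LTV: 464,100 ÷ 537,500 = 86.3%, within 97% cap
Score 727 is in the 708–739 band; LTV 86.3% is in the 77.01–88% band → 9.85%.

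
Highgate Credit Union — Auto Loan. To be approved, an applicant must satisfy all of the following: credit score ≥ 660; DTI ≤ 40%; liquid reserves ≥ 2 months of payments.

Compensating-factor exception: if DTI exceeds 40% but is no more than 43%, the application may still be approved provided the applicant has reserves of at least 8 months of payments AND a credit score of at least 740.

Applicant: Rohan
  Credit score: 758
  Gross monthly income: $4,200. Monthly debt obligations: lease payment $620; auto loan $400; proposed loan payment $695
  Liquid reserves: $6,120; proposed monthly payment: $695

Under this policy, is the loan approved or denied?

Credit score 758 ≥ 660 (meets base)
Total debts = (620 + 400 + 695) = 1,715. DTI = 1,715/4,200 = 40.8% > 40% — standard DTI limit exceeded.
Reserves = 6,120/695 = 8.8 months ≥ 2
40.8% falls in the override range (40%–43%), so the compensating-factor test applies.
Override check — reserves: 8.8 mo (ok); score: 758 (ok).
Both compensating conditions met → exception applies.

Approved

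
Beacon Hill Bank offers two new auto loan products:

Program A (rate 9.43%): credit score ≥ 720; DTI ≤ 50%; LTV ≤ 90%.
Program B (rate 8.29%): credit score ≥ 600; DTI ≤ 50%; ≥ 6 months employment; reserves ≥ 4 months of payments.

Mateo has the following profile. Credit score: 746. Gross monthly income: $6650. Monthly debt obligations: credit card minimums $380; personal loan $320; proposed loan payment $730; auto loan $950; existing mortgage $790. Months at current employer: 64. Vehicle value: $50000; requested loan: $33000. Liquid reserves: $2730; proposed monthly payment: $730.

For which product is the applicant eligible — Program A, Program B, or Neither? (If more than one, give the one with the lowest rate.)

Program A

Total debts = (380 + 320 + 730 + 950 + 790) = 3,170; DTI = 3,170/6,650 = 47.7%.
LTV = 33,000/50,000 = 66%.
Reserves = 2,730/730 = 3.7 months.
Program A: score 746 ≥ 720; DTI 47.7% ≤ 50%; LTV 66% ≤ 90% → qualifies.
Program B: score 746 ≥ 600; DTI 47.7% ≤ 50%; employment 64 ≥ 6 mo; reserves 3.7 < 4 mo → does not qualify.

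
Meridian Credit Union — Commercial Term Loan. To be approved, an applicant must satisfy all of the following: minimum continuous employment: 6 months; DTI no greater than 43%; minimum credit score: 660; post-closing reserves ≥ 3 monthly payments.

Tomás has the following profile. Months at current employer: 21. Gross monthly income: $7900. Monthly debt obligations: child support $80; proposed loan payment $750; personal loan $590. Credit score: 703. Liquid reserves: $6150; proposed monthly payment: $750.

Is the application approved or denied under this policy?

Approved

Employment 21 ≥ 6 months
Total monthly debts = (80 + 750 + 590) = 1,420. Debt-to-income = 1,420/7,900 = 18% — meets 43% limit
Credit score 703 ≥ 660 (meets)
Reserves = 6,150/750 = 8.2 months ≥ 3
All criteria satisfied.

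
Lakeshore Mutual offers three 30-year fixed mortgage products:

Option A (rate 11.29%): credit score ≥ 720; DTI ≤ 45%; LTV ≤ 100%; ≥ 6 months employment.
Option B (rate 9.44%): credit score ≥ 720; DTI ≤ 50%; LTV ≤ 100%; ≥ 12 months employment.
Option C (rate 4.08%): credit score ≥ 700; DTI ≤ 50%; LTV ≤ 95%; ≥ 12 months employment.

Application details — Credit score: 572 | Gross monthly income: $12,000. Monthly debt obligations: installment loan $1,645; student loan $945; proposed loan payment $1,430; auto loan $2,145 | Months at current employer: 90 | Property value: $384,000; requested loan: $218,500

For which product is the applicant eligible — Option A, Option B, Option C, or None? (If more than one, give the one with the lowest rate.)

None

Total debts = (1,645 + 945 + 1,430 + 2,145) = 6,165; DTI = 6,165/12,000 = 51.4%.
LTV = 218,500/384,000 = 56.9%.
Option A: score 572 < 720; DTI 51.4% > 45%; LTV 56.9% ≤ 100%; employment 90 ≥ 6 mo → does not qualify.
Option B: score 572 < 720; DTI 51.4% > 50%; LTV 56.9% ≤ 100%; employment 90 ≥ 12 mo → does not qualify.
Option C: score 572 < 700; DTI 51.4% > 50%; LTV 56.9% ≤ 95%; employment 90 ≥ 12 mo → does not qualify.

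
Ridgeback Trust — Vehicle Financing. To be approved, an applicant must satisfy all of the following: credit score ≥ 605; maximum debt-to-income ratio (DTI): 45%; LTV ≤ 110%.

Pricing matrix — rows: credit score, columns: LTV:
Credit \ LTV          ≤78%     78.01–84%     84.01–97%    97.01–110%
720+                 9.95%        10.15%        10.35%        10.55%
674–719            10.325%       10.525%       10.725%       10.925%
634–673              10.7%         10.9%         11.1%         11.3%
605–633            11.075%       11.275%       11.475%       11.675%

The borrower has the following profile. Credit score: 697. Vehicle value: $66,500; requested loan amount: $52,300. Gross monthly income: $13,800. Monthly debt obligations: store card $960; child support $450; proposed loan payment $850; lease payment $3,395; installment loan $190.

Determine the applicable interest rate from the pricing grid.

10.525%

Credit score 697 ≥ 605; Total monthly debts = (960 + 450 + 850 + 3,395 + 190) = 5,845. Debt-to-income = 5,845/13,800 = 42.4% — meets 45% limit
LTV = 52,300/66,500 = 78.6% ≤ 110%
Row: 697 falls in 674–719. Column: 78.6% falls in 78.01–84%. Rate = 10.525%.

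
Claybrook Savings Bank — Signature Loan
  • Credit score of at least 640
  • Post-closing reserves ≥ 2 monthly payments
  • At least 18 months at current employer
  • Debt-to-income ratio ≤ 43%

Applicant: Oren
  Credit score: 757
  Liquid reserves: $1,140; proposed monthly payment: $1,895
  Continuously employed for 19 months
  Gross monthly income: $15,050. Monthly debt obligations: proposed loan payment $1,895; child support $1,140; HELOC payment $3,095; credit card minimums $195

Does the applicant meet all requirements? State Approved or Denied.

Denied

Credit score 757 ≥ 640 (meets)
Reserves: 1,140 ÷ 1,895 = 0.6 months (below 2-month minimum)
Employment 19 ≥ 18 months
Total monthly debts = (1,895 + 1,140 + 3,095 + 195) = 6,325. DTI: 6,325 ÷ 15,050 = 42%, within the 43% cap
Fails on reserves.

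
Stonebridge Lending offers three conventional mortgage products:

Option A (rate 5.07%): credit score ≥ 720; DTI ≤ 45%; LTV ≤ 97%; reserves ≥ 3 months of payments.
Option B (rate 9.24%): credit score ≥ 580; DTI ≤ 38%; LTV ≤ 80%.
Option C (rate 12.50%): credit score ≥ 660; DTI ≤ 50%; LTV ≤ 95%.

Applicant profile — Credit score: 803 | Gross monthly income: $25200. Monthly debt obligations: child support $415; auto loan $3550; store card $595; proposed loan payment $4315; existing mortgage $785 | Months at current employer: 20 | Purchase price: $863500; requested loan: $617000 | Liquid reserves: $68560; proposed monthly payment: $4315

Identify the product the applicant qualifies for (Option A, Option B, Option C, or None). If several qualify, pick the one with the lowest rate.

Option A

Total debts = (415 + 3,550 + 595 + 4,315 + 785) = 9,660; DTI = 9,660/25,200 = 38.3%.
LTV = 617,000/863,500 = 71.5%.
Reserves = 68,560/4,315 = 15.9 months.
Option A: score 803 ≥ 720; DTI 38.3% ≤ 45%; LTV 71.5% ≤ 97%; reserves 15.9 ≥ 3 mo → qualifies.
Option B: score 803 ≥ 580; DTI 38.3% > 38%; LTV 71.5% ≤ 80% → does not qualify.
Option C: score 803 ≥ 660; DTI 38.3% ≤ 50%; LTV 71.5% ≤ 95% → qualifies.
Qualifying: Option A, Option C. Lowest rate is 5.07% → Option A.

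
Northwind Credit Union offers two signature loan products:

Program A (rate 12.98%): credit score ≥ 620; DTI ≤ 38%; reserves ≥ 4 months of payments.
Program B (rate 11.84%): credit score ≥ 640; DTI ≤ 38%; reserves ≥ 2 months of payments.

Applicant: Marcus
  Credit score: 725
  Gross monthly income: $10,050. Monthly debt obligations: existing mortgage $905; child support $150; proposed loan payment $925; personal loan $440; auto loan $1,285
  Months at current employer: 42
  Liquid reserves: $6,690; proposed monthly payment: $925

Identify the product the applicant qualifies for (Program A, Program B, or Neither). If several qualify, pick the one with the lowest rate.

Total debts = (905 + 150 + 925 + 440 + 1,285) = 3,705; DTI = 3,705/10,050 = 36.9%.
Reserves = 6,690/925 = 7.2 months.
Program A: score 725 ≥ 620; DTI 36.9% ≤ 38%; reserves 7.2 ≥ 4 mo → qualifies.
Program B: score 725 ≥ 640; DTI 36.9% ≤ 38%; reserves 7.2 ≥ 2 mo → qualifies.
Qualifying: Program A, Program B. Lowest rate is 11.84% → Program B.

Program B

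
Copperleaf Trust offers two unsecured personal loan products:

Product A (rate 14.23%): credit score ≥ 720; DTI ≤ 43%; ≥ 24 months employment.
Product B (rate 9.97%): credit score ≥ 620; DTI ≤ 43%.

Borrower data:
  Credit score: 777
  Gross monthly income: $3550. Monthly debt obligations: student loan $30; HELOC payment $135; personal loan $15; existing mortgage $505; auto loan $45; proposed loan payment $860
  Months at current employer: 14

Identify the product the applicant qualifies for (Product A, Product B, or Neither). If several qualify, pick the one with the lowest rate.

Total debts = (30 + 135 + 15 + 505 + 45 + 860) = 1,590; DTI = 1,590/3,550 = 44.8%.
Product A: score 777 ≥ 720; DTI 44.8% > 43%; employment 14 < 24 mo → does not qualify.
Product B: score 777 ≥ 620; DTI 44.8% > 43% → does not qualify.

Neither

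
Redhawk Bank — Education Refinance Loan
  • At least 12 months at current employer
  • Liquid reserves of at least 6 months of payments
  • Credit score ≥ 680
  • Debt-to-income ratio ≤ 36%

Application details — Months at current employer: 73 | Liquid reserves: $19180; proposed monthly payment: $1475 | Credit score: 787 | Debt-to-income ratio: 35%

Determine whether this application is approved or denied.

Approved

Employment 73 ≥ 12 months
Reserves = 19,180/1,475 = 13.0 months ≥ 6
Credit score 787 ≥ 680 (meets)
DTI 35% is within the 36% limit
All criteria satisfied.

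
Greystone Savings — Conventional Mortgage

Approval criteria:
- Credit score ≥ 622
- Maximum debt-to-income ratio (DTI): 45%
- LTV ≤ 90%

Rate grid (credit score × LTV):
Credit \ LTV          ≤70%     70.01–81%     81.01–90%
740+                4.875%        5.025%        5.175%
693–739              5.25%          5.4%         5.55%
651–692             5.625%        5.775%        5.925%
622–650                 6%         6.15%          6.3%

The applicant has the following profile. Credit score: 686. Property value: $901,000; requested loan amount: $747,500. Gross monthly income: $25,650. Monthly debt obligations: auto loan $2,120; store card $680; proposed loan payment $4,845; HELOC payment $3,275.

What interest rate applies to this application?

5.925%

Credit score 686 ≥ 622; Total monthly debts = (2,120 + 680 + 4,845 + 3,275) = 10,920. DTI: 10,920 ÷ 25,650 = 42.6%, within the 45% cap
Loan-to-value = 747,500/901,000 = 83% — pass (90% max)
Row: 686 falls in 651–692. Column: 83% falls in 81.01–90%. Rate = 5.925%.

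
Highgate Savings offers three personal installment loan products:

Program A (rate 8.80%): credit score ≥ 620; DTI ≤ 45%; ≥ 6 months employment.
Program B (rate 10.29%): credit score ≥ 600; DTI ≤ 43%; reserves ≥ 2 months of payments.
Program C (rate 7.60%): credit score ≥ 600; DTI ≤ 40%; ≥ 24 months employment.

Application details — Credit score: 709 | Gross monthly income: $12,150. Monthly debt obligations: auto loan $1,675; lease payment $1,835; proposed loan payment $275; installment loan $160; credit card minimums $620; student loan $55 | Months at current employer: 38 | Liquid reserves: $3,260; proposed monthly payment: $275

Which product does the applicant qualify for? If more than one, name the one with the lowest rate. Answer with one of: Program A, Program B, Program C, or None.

Program C

Total debts = (1,675 + 1,835 + 275 + 160 + 620 + 55) = 4,620; DTI = 4,620/12,150 = 38%.
Reserves = 3,260/275 = 11.9 months.
Program A: score 709 ≥ 620; DTI 38% ≤ 45%; employment 38 ≥ 6 mo → qualifies.
Program B: score 709 ≥ 600; DTI 38% ≤ 43%; reserves 11.9 ≥ 2 mo → qualifies.
Program C: score 709 ≥ 600; DTI 38% ≤ 40%; employment 38 ≥ 24 mo → qualifies.
Qualifying: Program A, Program B, Program C. Lowest rate is 7.60% → Program C.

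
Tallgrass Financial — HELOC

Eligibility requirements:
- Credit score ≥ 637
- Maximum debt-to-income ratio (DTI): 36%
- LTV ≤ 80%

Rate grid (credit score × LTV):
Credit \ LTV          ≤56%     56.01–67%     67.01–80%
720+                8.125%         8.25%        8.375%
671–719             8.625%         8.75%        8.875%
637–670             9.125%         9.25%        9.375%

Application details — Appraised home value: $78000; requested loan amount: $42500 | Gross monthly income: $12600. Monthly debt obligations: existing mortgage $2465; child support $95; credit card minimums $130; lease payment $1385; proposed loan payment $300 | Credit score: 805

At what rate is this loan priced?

8.125%

Credit score 805 ≥ 637; Total monthly debts = (2,465 + 95 + 130 + 1,385 + 300) = 4,375. Debt-to-income = 4,375/12,600 = 34.7% — meets 36% limit
LTV = 42,500/78,000 = 54.5% ≤ 80%
Score 805 is in the 720+ band; LTV 54.5% is in the ≤56% band → 8.125%.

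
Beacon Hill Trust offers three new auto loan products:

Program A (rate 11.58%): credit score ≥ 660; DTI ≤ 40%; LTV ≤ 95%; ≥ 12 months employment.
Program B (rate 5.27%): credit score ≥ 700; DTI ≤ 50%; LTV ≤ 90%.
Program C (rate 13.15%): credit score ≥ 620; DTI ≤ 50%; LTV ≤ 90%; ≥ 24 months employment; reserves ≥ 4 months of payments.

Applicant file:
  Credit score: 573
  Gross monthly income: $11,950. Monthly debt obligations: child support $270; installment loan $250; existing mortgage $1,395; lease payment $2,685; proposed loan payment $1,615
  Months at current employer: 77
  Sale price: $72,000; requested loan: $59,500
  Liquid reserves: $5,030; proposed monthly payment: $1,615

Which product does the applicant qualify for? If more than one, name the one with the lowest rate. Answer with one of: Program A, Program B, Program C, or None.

None

Total debts = (270 + 250 + 1,395 + 2,685 + 1,615) = 6,215; DTI = 6,215/11,950 = 52%.
LTV = 59,500/72,000 = 82.6%.
Reserves = 5,030/1,615 = 3.1 months.
Program A: score 573 < 660; DTI 52% > 40%; LTV 82.6% ≤ 95%; employment 77 ≥ 12 mo → does not qualify.
Program B: score 573 < 700; DTI 52% > 50%; LTV 82.6% ≤ 90% → does not qualify.
Program C: score 573 < 620; DTI 52% > 50%; LTV 82.6% ≤ 90%; employment 77 ≥ 24 mo; reserves 3.1 < 4 mo → does not qualify.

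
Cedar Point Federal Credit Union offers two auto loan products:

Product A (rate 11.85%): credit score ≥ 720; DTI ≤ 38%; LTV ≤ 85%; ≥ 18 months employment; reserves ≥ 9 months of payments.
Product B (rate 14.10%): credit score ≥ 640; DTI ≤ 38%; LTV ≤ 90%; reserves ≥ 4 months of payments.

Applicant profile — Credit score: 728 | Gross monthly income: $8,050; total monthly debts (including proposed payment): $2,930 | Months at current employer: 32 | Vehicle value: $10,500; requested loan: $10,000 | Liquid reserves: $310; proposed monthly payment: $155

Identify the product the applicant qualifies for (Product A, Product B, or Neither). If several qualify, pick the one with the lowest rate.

DTI = 2,930/8,050 = 36.4%.
LTV = 10,000/10,500 = 95.2%.
Reserves = 310/155 = 2.0 months.
Product A: score 728 ≥ 720; DTI 36.4% ≤ 38%; LTV 95.2% > 85%; employment 32 ≥ 18 mo; reserves 2.0 < 9 mo → does not qualify.
Product B: score 728 ≥ 640; DTI 36.4% ≤ 38%; LTV 95.2% > 90%; reserves 2.0 < 4 mo → does not qualify.

Neither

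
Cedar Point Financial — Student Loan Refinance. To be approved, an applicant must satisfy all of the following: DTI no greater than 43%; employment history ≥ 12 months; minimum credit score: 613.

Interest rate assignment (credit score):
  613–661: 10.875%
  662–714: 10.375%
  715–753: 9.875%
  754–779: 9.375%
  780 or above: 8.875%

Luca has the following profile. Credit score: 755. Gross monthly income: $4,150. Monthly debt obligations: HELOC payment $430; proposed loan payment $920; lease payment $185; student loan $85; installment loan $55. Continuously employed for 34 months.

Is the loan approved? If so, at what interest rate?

Credit score 755 ≥ 613 (meets minimum)
Total monthly debts = (430 + 920 + 185 + 85 + 55) = 1,675. DTI = 1,675/4,150 = 40.4% ≤ 43%
Employment 34 ≥ 12 months
All requirements met. Score 755 falls in the 754–779 tier → 9.375%.

Approved at 9.375%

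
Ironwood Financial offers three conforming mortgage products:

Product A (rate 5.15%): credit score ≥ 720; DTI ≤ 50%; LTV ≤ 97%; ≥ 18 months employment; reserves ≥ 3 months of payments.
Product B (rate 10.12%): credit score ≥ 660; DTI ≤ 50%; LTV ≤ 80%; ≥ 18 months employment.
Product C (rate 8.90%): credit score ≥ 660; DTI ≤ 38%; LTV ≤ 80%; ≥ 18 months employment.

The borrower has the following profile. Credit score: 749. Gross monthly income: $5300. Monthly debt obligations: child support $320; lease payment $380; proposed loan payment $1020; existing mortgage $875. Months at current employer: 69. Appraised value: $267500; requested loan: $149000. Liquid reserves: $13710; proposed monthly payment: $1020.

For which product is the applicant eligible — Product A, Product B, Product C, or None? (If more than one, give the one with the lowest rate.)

Product A

Total debts = (320 + 380 + 1,020 + 875) = 2,595; DTI = 2,595/5,300 = 49%.
LTV = 149,000/267,500 = 55.7%.
Reserves = 13,710/1,020 = 13.4 months.
Product A: score 749 ≥ 720; DTI 49% ≤ 50%; LTV 55.7% ≤ 97%; employment 69 ≥ 18 mo; reserves 13.4 ≥ 3 mo → qualifies.
Product B: score 749 ≥ 660; DTI 49% ≤ 50%; LTV 55.7% ≤ 80%; employment 69 ≥ 18 mo → qualifies.
Product C: score 749 ≥ 660; DTI 49% > 38%; LTV 55.7% ≤ 80%; employment 69 ≥ 18 mo → does not qualify.
Qualifying: Product A, Product B. Lowest rate is 5.15% → Product A.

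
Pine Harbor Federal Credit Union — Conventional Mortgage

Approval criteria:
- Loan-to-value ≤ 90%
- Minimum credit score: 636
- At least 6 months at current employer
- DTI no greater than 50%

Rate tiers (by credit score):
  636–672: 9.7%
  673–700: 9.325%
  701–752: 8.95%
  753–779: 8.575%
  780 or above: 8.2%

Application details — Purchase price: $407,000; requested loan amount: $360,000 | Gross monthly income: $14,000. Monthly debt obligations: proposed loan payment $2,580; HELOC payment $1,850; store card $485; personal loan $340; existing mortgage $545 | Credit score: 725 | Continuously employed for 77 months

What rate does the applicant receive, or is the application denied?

Approved at 8.95%

Credit score 725 ≥ 636 (meets minimum)
Employment 77 ≥ 6 months
Total monthly debts = (2,580 + 1,850 + 485 + 340 + 545) = 5,800. Debt-to-income = 5,800/14,000 = 41.4% — meets 50% limit
Loan-to-value = 360,000/407,000 = 88.5% — pass (90% max)
All requirements met. Score 725 falls in the 701–752 tier → 8.95%.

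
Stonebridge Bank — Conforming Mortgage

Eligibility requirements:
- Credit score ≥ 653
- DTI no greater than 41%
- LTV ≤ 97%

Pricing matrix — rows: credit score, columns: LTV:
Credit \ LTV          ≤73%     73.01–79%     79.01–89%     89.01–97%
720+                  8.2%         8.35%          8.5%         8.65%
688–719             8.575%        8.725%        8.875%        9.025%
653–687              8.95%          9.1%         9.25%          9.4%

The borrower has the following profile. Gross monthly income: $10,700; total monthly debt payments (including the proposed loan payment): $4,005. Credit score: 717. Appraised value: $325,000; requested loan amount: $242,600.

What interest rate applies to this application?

8.725%

Credit score 717 ≥ 653; DTI: 4,005 ÷ 10,700 = 37.4%, within the 41% cap
LTV: 242,600 ÷ 325,000 = 74.6%, within 97% cap
Score 717 is in the 688–719 band; LTV 74.6% is in the 73.01–79% band → 8.725%.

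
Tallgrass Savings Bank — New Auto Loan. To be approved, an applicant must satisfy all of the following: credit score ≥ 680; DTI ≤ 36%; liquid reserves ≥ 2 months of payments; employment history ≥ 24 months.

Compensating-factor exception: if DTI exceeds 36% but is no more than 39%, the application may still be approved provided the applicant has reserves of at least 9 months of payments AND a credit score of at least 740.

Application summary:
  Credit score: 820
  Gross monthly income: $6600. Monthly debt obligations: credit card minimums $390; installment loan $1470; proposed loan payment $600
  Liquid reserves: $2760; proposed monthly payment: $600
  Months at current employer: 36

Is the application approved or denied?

Credit score 820 ≥ 680 (meets base)
Total debts = (390 + 1,470 + 600) = 2,460. DTI: 2,460 ÷ 6,600 = 37.3%, over the 36% base limit.
Liquid reserves cover 2,760/600 = 4.6 months — ≥ 2 required
Employment 36 ≥ 24 months
DTI 37.3% is within the 36%–39% exception band; checking compensating factors.
Reserves 4.6 < 9 months; credit score 820 ≥ 740.
Compensating-factor requirement not fully met.

Denied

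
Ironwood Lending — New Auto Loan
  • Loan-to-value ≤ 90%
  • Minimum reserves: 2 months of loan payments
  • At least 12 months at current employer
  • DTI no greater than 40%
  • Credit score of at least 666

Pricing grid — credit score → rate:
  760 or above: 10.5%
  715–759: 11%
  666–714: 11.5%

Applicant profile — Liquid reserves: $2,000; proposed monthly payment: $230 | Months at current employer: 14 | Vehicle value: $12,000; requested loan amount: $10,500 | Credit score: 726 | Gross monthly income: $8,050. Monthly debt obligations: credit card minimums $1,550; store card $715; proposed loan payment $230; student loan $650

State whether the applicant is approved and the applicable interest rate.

Credit score 726 ≥ 666 (meets minimum)
Reserves: 2,000 ÷ 230 = 8.7 months (meets 2-month minimum)
Employment 14 ≥ 12 months
Total monthly debts = (1,550 + 715 + 230 + 650) = 3,145. DTI = 3,145/8,050 = 39.1% ≤ 40%
Loan-to-value = 10,500/12,000 = 87.5% — pass (90% max)
All requirements met. Score 726 falls in the 715–759 tier → 11%.

Approved at 11%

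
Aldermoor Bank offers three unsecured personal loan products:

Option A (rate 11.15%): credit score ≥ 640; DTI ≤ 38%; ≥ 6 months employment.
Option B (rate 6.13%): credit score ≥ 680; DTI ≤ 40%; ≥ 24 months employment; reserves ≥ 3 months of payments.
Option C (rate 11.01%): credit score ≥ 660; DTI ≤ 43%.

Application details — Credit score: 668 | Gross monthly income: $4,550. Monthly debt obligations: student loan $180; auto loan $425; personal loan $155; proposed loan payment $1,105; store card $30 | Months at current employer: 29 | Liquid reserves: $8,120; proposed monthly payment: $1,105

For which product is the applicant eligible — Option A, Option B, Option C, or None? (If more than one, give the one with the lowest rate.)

Option C

Total debts = (180 + 425 + 155 + 1,105 + 30) = 1,895; DTI = 1,895/4,550 = 41.6%.
Reserves = 8,120/1,105 = 7.3 months.
Option A: score 668 ≥ 640; DTI 41.6% > 38%; employment 29 ≥ 6 mo → does not qualify.
Option B: score 668 < 680; DTI 41.6% > 40%; employment 29 ≥ 24 mo; reserves 7.3 ≥ 3 mo → does not qualify.
Option C: score 668 ≥ 660; DTI 41.6% ≤ 43% → qualifies.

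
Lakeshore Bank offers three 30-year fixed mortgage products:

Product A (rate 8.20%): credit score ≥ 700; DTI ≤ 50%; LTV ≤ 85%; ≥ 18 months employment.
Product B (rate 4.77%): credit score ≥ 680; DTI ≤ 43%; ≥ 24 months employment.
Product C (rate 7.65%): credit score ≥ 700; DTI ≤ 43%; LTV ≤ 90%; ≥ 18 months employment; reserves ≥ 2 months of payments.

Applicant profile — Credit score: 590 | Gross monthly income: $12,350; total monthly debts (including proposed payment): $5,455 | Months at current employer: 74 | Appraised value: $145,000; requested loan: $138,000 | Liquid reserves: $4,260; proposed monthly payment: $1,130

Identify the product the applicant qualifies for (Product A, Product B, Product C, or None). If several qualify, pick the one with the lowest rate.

None

DTI = 5,455/12,350 = 44.2%.
LTV = 138,000/145,000 = 95.2%.
Reserves = 4,260/1,130 = 3.8 months.
Product A: score 590 < 700; DTI 44.2% ≤ 50%; LTV 95.2% > 85%; employment 74 ≥ 18 mo → does not qualify.
Product B: score 590 < 680; DTI 44.2% > 43%; employment 74 ≥ 24 mo → does not qualify.
Product C: score 590 < 700; DTI 44.2% > 43%; LTV 95.2% > 90%; employment 74 ≥ 18 mo; reserves 3.8 ≥ 2 mo → does not qualify.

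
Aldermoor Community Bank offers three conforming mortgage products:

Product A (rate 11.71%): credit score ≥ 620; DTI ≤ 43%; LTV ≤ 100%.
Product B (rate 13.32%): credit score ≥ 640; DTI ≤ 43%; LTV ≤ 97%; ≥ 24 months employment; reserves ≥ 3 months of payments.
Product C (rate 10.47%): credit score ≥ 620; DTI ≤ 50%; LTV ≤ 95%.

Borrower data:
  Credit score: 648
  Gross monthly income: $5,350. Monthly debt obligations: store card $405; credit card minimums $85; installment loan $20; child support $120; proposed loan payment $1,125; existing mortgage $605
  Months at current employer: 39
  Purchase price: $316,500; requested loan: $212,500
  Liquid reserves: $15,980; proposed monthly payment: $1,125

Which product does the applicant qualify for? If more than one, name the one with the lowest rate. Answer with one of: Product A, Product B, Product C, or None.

Total debts = (405 + 85 + 20 + 120 + 1,125 + 605) = 2,360; DTI = 2,360/5,350 = 44.1%.
LTV = 212,500/316,500 = 67.1%.
Reserves = 15,980/1,125 = 14.2 months.
Product A: score 648 ≥ 620; DTI 44.1% > 43%; LTV 67.1% ≤ 100% → does not qualify.
Product B: score 648 ≥ 640; DTI 44.1% > 43%; LTV 67.1% ≤ 97%; employment 39 ≥ 24 mo; reserves 14.2 ≥ 3 mo → does not qualify.
Product C: score 648 ≥ 620; DTI 44.1% ≤ 50%; LTV 67.1% ≤ 95% → qualifies.

Product C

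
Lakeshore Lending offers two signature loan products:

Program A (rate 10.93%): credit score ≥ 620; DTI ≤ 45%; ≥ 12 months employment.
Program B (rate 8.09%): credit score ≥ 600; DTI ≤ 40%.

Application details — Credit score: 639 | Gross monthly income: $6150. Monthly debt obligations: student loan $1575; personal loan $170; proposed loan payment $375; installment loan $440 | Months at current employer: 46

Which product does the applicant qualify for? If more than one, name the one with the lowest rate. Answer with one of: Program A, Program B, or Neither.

Program A

Total debts = (1,575 + 170 + 375 + 440) = 2,560; DTI = 2,560/6,150 = 41.6%.
Program A: score 639 ≥ 620; DTI 41.6% ≤ 45%; employment 46 ≥ 12 mo → qualifies.
Program B: score 639 ≥ 600; DTI 41.6% > 40% → does not qualify.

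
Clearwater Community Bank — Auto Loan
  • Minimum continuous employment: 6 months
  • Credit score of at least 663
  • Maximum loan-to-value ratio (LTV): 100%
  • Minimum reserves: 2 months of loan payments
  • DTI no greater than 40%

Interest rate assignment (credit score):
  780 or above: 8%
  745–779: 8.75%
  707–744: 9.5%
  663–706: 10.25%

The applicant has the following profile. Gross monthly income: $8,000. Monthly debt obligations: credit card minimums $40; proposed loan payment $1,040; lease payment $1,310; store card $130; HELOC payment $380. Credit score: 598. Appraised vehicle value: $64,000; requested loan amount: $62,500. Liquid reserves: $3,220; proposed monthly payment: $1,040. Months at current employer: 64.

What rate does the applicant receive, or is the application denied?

Denied

Credit score 598 < 663 (below minimum)
Employment 64 ≥ 6 months
Reserves: 3,220 ÷ 1,040 = 3.1 months (meets 2-month minimum)
Total monthly debts = (40 + 1,040 + 1,310 + 130 + 380) = 2,900. Debt-to-income = 2,900/8,000 = 36.2% — meets 40% limit
Loan-to-value = 62,500/64,000 = 97.7% — pass (100% max)
Not all requirements met → denied.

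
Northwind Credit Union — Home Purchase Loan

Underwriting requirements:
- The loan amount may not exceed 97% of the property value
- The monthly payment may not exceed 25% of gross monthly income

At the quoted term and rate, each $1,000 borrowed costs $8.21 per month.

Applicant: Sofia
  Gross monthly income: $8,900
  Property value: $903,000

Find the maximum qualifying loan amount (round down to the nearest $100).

$271,000

Payment cap: 25% × $8,900 = $2,225/month.
At $8.21 per $1,000, that supports 2,225/8.21 × 1,000 ≈ $271,010 → $271,000.
LTV cap: 97% × $903,000 = $875,910 → $875,900.
Binding constraint: payment-to-income.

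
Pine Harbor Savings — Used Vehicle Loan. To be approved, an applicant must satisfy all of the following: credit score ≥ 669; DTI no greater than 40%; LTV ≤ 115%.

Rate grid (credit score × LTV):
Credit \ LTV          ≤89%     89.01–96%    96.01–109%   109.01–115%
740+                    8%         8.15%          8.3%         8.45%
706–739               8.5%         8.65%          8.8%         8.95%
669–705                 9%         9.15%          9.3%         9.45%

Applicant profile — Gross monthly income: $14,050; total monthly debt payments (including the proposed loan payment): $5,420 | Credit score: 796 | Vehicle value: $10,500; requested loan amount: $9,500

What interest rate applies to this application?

Credit score 796 ≥ 669; Debt-to-income = 5,420/14,050 = 38.6% — meets 40% limit
LTV = 9,500/10,500 = 90.5% ≤ 115%
Credit 796 → row 740+; LTV 90.5% → column 89.01–96%. Grid cell → 8.15%.

8.15%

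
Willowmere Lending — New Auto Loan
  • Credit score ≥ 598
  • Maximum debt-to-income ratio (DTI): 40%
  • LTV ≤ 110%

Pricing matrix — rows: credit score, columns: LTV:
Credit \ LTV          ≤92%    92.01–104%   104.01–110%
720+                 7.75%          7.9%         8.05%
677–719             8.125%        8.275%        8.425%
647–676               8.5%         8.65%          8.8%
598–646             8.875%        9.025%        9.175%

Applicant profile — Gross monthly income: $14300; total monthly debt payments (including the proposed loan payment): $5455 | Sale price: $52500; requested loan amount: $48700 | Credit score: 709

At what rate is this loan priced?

8.275%

Credit score 709 ≥ 598; DTI = 5,455/14,300 = 38.1% ≤ 40%
Loan-to-value = 48,700/52,500 = 92.8% — pass (110% max)
Row: 709 falls in 677–719. Column: 92.8% falls in 92.01–104%. Rate = 8.275%.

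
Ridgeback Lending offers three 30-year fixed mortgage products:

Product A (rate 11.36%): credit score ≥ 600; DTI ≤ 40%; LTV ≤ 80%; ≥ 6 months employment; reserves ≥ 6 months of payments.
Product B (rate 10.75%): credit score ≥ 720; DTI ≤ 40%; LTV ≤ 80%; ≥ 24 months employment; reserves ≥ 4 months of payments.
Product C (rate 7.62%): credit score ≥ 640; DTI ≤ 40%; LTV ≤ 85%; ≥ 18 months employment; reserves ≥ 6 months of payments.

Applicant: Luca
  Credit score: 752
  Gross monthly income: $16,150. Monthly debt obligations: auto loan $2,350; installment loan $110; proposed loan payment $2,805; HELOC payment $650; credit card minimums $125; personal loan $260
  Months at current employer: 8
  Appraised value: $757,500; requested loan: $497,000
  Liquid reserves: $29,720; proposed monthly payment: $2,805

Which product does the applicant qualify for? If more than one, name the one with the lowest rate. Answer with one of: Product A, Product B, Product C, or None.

Product A

Total debts = (2,350 + 110 + 2,805 + 650 + 125 + 260) = 6,300; DTI = 6,300/16,150 = 39%.
LTV = 497,000/757,500 = 65.6%.
Reserves = 29,720/2,805 = 10.6 months.
Product A: score 752 ≥ 600; DTI 39% ≤ 40%; LTV 65.6% ≤ 80%; employment 8 ≥ 6 mo; reserves 10.6 ≥ 6 mo → qualifies.
Product B: score 752 ≥ 720; DTI 39% ≤ 40%; LTV 65.6% ≤ 80%; employment 8 < 24 mo; reserves 10.6 ≥ 4 mo → does not qualify.
Product C: score 752 ≥ 640; DTI 39% ≤ 40%; LTV 65.6% ≤ 85%; employment 8 < 18 mo; reserves 10.6 ≥ 6 mo → does not qualify.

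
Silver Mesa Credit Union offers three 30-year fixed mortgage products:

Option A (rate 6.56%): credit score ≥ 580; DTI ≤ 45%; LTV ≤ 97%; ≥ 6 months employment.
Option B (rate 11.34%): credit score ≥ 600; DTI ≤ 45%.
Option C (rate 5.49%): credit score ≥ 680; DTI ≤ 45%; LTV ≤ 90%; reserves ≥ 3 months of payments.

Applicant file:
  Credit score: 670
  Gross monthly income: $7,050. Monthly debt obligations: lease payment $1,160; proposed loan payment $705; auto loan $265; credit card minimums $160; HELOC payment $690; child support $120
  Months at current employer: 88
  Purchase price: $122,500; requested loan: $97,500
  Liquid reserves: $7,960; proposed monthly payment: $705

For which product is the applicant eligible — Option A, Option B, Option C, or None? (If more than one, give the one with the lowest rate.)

Total debts = (1,160 + 705 + 265 + 160 + 690 + 120) = 3,100; DTI = 3,100/7,050 = 44%.
LTV = 97,500/122,500 = 79.6%.
Reserves = 7,960/705 = 11.3 months.
Option A: score 670 ≥ 580; DTI 44% ≤ 45%; LTV 79.6% ≤ 97%; employment 88 ≥ 6 mo → qualifies.
Option B: score 670 ≥ 600; DTI 44% ≤ 45% → qualifies.
Option C: score 670 < 680; DTI 44% ≤ 45%; LTV 79.6% ≤ 90%; reserves 11.3 ≥ 3 mo → does not qualify.
Qualifying: Option A, Option B. Lowest rate is 6.56% → Option A.

Option A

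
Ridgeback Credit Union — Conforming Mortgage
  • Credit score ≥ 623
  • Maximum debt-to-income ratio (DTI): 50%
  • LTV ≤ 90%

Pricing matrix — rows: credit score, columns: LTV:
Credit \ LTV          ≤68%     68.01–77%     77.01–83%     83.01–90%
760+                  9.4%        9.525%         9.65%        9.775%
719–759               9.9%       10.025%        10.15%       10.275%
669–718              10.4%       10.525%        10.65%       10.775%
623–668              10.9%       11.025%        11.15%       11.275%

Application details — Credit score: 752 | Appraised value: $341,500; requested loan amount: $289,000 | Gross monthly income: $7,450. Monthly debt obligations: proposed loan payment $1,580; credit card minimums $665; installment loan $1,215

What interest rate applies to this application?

Credit score 752 ≥ 623; Total monthly debts = (1,580 + 665 + 1,215) = 3,460. Debt-to-income = 3,460/7,450 = 46.4% — meets 50% limit
LTV = 289,000/341,500 = 84.6% ≤ 90%
Credit 752 → row 719–759; LTV 84.6% → column 83.01–90%. Grid cell → 10.275%.

10.275%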